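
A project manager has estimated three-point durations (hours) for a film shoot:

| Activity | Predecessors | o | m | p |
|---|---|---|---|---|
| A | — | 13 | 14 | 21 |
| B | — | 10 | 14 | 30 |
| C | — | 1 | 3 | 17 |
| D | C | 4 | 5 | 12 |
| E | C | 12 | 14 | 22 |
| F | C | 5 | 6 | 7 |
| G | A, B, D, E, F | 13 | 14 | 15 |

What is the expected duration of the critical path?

te_A = (13 + 4·14 + 21)/6 = 90/6 = 15
te_B = (10 + 4·14 + 30)/6 = 96/6 = 16
te_C = (1 + 4·3 + 17)/6 = 30/6 = 5
te_D = (4 + 4·5 + 12)/6 = 36/6 = 6
te_E = (12 + 4·14 + 22)/6 = 90/6 = 15
te_F = (5 + 4·6 + 7)/6 = 36/6 = 6
te_G = (13 + 4·14 + 15)/6 = 84/6 = 14

Forward pass:
ES_A = 0; EF_A = 15
ES_B = 0; EF_B = 16
ES_C = 0; EF_C = 5
ES_D = 5; EF_D = 5+6 = 11
ES_E = 5; EF_E = 5+15 = 20
ES_F = 5; EF_F = 5+6 = 11
ES_G = max(EF_A=15, EF_B=16, EF_D=11, EF_E=20, EF_F=11) = 20; EF_G = 20+14 = 34
Expected project duration μ = 34 hours. Critical path: C → E → G.

34 hours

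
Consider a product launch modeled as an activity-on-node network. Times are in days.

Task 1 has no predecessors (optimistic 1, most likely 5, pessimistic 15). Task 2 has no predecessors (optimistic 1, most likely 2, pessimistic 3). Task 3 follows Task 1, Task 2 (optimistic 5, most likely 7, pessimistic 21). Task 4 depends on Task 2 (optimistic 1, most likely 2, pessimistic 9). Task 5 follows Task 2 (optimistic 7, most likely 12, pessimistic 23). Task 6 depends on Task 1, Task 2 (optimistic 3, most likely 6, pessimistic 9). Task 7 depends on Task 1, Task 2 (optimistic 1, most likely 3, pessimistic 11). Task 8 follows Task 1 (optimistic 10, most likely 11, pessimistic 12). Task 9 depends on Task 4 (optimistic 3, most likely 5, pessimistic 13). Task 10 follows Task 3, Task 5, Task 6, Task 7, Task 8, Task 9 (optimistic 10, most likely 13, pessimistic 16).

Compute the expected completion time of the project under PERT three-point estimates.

30 days

te_Task 1 = (1 + 4·5 + 15)/6 = 36/6 = 6
te_Task 2 = (1 + 4·2 + 3)/6 = 12/6 = 2
te_Task 3 = (5 + 4·7 + 21)/6 = 54/6 = 9
te_Task 4 = (1 + 4·2 + 9)/6 = 18/6 = 3
te_Task 5 = (7 + 4·12 + 23)/6 = 78/6 = 13
te_Task 6 = (3 + 4·6 + 9)/6 = 36/6 = 6
te_Task 7 = (1 + 4·3 + 11)/6 = 24/6 = 4
te_Task 8 = (10 + 4·11 + 12)/6 = 66/6 = 11
te_Task 9 = (3 + 4·5 + 13)/6 = 36/6 = 6
te_Task 10 = (10 + 4·13 + 16)/6 = 78/6 = 13

Forward pass:
ES_Task 1 = 0; EF_Task 1 = 6
ES_Task 2 = 0; EF_Task 2 = 2
ES_Task 3 = max(EF_Task 1=6, EF_Task 2=2) = 6; EF_Task 3 = 6+9 = 15
ES_Task 4 = 2; EF_Task 4 = 2+3 = 5
ES_Task 5 = 2; EF_Task 5 = 2+13 = 15
ES_Task 6 = max(EF_Task 1=6, EF_Task 2=2) = 6; EF_Task 6 = 6+6 = 12
ES_Task 7 = max(EF_Task 1=6, EF_Task 2=2) = 6; EF_Task 7 = 6+4 = 10
ES_Task 8 = 6; EF_Task 8 = 6+11 = 17
ES_Task 9 = 5; EF_Task 9 = 5+6 = 11
ES_Task 10 = max(EF_Task 3=15, EF_Task 5=15, EF_Task 6=12, EF_Task 7=10, EF_Task 8=17, EF_Task 9=11) = 17; EF_Task 10 = 17+13 = 30
Expected project duration μ = 30 days. Critical path: Task 1 → Task 8 → Task 10.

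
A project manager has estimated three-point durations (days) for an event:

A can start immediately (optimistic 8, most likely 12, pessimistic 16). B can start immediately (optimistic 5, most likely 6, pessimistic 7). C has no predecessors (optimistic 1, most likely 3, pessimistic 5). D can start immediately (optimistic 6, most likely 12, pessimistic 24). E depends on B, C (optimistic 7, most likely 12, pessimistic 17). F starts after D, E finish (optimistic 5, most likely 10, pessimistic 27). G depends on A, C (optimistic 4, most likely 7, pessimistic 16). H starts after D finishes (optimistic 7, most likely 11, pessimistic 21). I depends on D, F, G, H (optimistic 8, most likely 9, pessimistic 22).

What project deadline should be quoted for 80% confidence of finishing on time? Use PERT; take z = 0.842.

te_A = (8 + 4·12 + 16)/6 = 72/6 = 12; σ²_A = ((16−8)/6)² = 1.778
te_B = (5 + 4·6 + 7)/6 = 36/6 = 6; σ²_B = ((7−5)/6)² = 0.111
te_C = (1 + 4·3 + 5)/6 = 18/6 = 3; σ²_C = ((5−1)/6)² = 0.444
te_D = (6 + 4·12 + 24)/6 = 78/6 = 13; σ²_D = ((24−6)/6)² = 9.000
te_E = (7 + 4·12 + 17)/6 = 72/6 = 12; σ²_E = ((17−7)/6)² = 2.778
te_F = (5 + 4·10 + 27)/6 = 72/6 = 12; σ²_F = ((27−5)/6)² = 13.444
te_G = (4 + 4·7 + 16)/6 = 48/6 = 8; σ²_G = ((16−4)/6)² = 4.000
te_H = (7 + 4·11 + 21)/6 = 72/6 = 12; σ²_H = ((21−7)/6)² = 5.444
te_I = (8 + 4·9 + 22)/6 = 66/6 = 11; σ²_I = ((22−8)/6)² = 5.444

Forward pass:
ES_A = 0; EF_A = 12
ES_B = 0; EF_B = 6
ES_C = 0; EF_C = 3
ES_D = 0; EF_D = 13
ES_E = max(EF_B=6, EF_C=3) = 6; EF_E = 6+12 = 18
ES_F = max(EF_D=13, EF_E=18) = 18; EF_F = 18+12 = 30
ES_G = max(EF_A=12, EF_C=3) = 12; EF_G = 12+8 = 20
ES_H = 13; EF_H = 13+12 = 25
ES_I = max(EF_D=13, EF_F=30, EF_G=20, EF_H=25) = 30; EF_I = 30+11 = 41
Expected project duration μ = 41 days. Critical path: B → E → F → I.

Variance along critical path = 0.111 + 2.778 + 13.444 + 5.444 = 21.778; σ = 4.667 days.
D = μ + z·σ = 41 + 0.842·4.667 = 44.9 days

44.9 days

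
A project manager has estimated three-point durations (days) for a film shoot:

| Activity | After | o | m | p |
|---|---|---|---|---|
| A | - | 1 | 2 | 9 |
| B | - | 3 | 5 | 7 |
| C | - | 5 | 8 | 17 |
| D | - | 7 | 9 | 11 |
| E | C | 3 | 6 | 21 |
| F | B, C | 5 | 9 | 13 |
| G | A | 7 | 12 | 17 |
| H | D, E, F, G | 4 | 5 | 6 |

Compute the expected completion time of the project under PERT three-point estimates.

23 days

te_A = (1 + 4·2 + 9)/6 = 18/6 = 3
te_B = (3 + 4·5 + 7)/6 = 30/6 = 5
te_C = (5 + 4·8 + 17)/6 = 54/6 = 9
te_D = (7 + 4·9 + 11)/6 = 54/6 = 9
te_E = (3 + 4·6 + 21)/6 = 48/6 = 8
te_F = (5 + 4·9 + 13)/6 = 54/6 = 9
te_G = (7 + 4·12 + 17)/6 = 72/6 = 12
te_H = (4 + 4·5 + 6)/6 = 30/6 = 5

Forward pass:
ES_A = 0; EF_A = 3
ES_B = 0; EF_B = 5
ES_C = 0; EF_C = 9
ES_D = 0; EF_D = 9
ES_E = 9; EF_E = 9+8 = 17
ES_F = max(EF_B=5, EF_C=9) = 9; EF_F = 9+9 = 18
ES_G = 3; EF_G = 3+12 = 15
ES_H = max(EF_D=9, EF_E=17, EF_F=18, EF_G=15) = 18; EF_H = 18+5 = 23
Expected project duration μ = 23 days. Critical path: C → F → H.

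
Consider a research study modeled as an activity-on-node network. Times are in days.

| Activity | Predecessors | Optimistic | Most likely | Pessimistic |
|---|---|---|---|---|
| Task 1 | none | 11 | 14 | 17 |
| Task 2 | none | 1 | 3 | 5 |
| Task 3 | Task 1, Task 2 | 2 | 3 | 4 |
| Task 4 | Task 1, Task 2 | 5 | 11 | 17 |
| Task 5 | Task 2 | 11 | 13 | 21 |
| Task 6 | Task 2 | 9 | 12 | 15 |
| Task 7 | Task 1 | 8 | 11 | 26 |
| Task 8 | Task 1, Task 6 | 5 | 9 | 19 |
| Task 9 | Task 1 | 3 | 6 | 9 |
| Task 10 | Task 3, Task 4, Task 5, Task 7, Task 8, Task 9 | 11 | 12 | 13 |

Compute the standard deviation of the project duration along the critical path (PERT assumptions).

te_Task 1 = (11 + 4·14 + 17)/6 = 84/6 = 14; σ²_Task 1 = ((17−11)/6)² = 1.000
te_Task 2 = (1 + 4·3 + 5)/6 = 18/6 = 3; σ²_Task 2 = ((5−1)/6)² = 0.444
te_Task 3 = (2 + 4·3 + 4)/6 = 18/6 = 3; σ²_Task 3 = ((4−2)/6)² = 0.111
te_Task 4 = (5 + 4·11 + 17)/6 = 66/6 = 11; σ²_Task 4 = ((17−5)/6)² = 4.000
te_Task 5 = (11 + 4·13 + 21)/6 = 84/6 = 14; σ²_Task 5 = ((21−11)/6)² = 2.778
te_Task 6 = (9 + 4·12 + 15)/6 = 72/6 = 12; σ²_Task 6 = ((15−9)/6)² = 1.000
te_Task 7 = (8 + 4·11 + 26)/6 = 78/6 = 13; σ²_Task 7 = ((26−8)/6)² = 9.000
te_Task 8 = (5 + 4·9 + 19)/6 = 60/6 = 10; σ²_Task 8 = ((19−5)/6)² = 5.444
te_Task 9 = (3 + 4·6 + 9)/6 = 36/6 = 6; σ²_Task 9 = ((9−3)/6)² = 1.000
te_Task 10 = (11 + 4·12 + 13)/6 = 72/6 = 12; σ²_Task 10 = ((13−11)/6)² = 0.111

Forward pass:
ES_Task 1 = 0; EF_Task 1 = 14
ES_Task 2 = 0; EF_Task 2 = 3
ES_Task 3 = max(EF_Task 1=14, EF_Task 2=3) = 14; EF_Task 3 = 14+3 = 17
ES_Task 4 = max(EF_Task 1=14, EF_Task 2=3) = 14; EF_Task 4 = 14+11 = 25
ES_Task 5 = 3; EF_Task 5 = 3+14 = 17
ES_Task 6 = 3; EF_Task 6 = 3+12 = 15
ES_Task 7 = 14; EF_Task 7 = 14+13 = 27
ES_Task 8 = max(EF_Task 1=14, EF_Task 6=15) = 15; EF_Task 8 = 15+10 = 25
ES_Task 9 = 14; EF_Task 9 = 14+6 = 20
ES_Task 10 = max(EF_Task 3=17, EF_Task 4=25, EF_Task 5=17, EF_Task 7=27, EF_Task 8=25, EF_Task 9=20) = 27; EF_Task 10 = 27+12 = 39
Expected project duration μ = 39 days. Critical path: Task 1 → Task 7 → Task 10.

Variance along critical path = 1.000 + 9.000 + 0.111 = 10.111
σ = √10.111 = 3.180 days

3.18 days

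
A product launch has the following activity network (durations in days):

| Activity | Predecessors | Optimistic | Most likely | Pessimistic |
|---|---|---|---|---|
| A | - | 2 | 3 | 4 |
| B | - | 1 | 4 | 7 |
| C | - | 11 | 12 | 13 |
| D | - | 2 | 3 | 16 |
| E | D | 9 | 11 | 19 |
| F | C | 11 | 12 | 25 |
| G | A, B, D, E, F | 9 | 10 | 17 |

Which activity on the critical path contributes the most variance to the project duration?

te_A = (2 + 4·3 + 4)/6 = 18/6 = 3; σ²_A = ((4−2)/6)² = 0.111
te_B = (1 + 4·4 + 7)/6 = 24/6 = 4; σ²_B = ((7−1)/6)² = 1.000
te_C = (11 + 4·12 + 13)/6 = 72/6 = 12; σ²_C = ((13−11)/6)² = 0.111
te_D = (2 + 4·3 + 16)/6 = 30/6 = 5; σ²_D = ((16−2)/6)² = 5.444
te_E = (9 + 4·11 + 19)/6 = 72/6 = 12; σ²_E = ((19−9)/6)² = 2.778
te_F = (11 + 4·12 + 25)/6 = 84/6 = 14; σ²_F = ((25−11)/6)² = 5.444
te_G = (9 + 4·10 + 17)/6 = 66/6 = 11; σ²_G = ((17−9)/6)² = 1.778

Forward pass:
ES_A = 0; EF_A = 3
ES_B = 0; EF_B = 4
ES_C = 0; EF_C = 12
ES_D = 0; EF_D = 5
ES_E = 5; EF_E = 5+12 = 17
ES_F = 12; EF_F = 12+14 = 26
ES_G = max(EF_A=3, EF_B=4, EF_D=5, EF_E=17, EF_F=26) = 26; EF_G = 26+11 = 37
Expected project duration μ = 37 days. Critical path: C → F → G.

Variances on critical path: σ²_C=0.111, σ²_F=5.444, σ²_G=1.778.
Largest is σ²_F = 5.444.

F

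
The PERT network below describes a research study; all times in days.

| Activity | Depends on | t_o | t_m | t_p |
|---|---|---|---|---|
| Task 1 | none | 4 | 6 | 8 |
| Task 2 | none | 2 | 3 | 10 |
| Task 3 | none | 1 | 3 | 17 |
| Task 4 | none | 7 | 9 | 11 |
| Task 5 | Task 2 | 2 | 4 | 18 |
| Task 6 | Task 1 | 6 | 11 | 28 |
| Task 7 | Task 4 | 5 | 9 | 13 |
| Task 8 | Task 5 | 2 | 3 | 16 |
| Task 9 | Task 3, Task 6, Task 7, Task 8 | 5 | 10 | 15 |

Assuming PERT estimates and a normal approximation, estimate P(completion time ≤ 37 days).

te_Task 1 = (4 + 4·6 + 8)/6 = 36/6 = 6; σ²_Task 1 = ((8−4)/6)² = 0.444
te_Task 2 = (2 + 4·3 + 10)/6 = 24/6 = 4; σ²_Task 2 = ((10−2)/6)² = 1.778
te_Task 3 = (1 + 4·3 + 17)/6 = 30/6 = 5; σ²_Task 3 = ((17−1)/6)² = 7.111
te_Task 4 = (7 + 4·9 + 11)/6 = 54/6 = 9; σ²_Task 4 = ((11−7)/6)² = 0.444
te_Task 5 = (2 + 4·4 + 18)/6 = 36/6 = 6; σ²_Task 5 = ((18−2)/6)² = 7.111
te_Task 6 = (6 + 4·11 + 28)/6 = 78/6 = 13; σ²_Task 6 = ((28−6)/6)² = 13.444
te_Task 7 = (5 + 4·9 + 13)/6 = 54/6 = 9; σ²_Task 7 = ((13−5)/6)² = 1.778
te_Task 8 = (2 + 4·3 + 16)/6 = 30/6 = 5; σ²_Task 8 = ((16−2)/6)² = 5.444
te_Task 9 = (5 + 4·10 + 15)/6 = 60/6 = 10; σ²_Task 9 = ((15−5)/6)² = 2.778

Forward pass:
ES_Task 1 = 0; EF_Task 1 = 6
ES_Task 2 = 0; EF_Task 2 = 4
ES_Task 3 = 0; EF_Task 3 = 5
ES_Task 4 = 0; EF_Task 4 = 9
ES_Task 5 = 4; EF_Task 5 = 4+6 = 10
ES_Task 6 = 6; EF_Task 6 = 6+13 = 19
ES_Task 7 = 9; EF_Task 7 = 9+9 = 18
ES_Task 8 = 10; EF_Task 8 = 10+5 = 15
ES_Task 9 = max(EF_Task 3=5, EF_Task 6=19, EF_Task 7=18, EF_Task 8=15) = 19; EF_Task 9 = 19+10 = 29
Expected project duration μ = 29 days. Critical path: Task 1 → Task 6 → Task 9.

Variance along critical path = 0.444 + 13.444 + 2.778 = 16.667; σ = √16.667 = 4.082 days.
Z = (37 − 29) / 4.082 = 1.960
P(T ≤ 37) = Φ(1.960) ≈ 0.975

0.975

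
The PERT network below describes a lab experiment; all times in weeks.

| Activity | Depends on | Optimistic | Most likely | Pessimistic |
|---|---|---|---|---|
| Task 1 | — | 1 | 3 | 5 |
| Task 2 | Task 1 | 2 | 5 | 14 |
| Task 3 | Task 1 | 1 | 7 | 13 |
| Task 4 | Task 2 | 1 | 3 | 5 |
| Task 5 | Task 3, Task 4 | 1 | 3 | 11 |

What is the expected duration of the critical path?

16 weeks

te_Task 1 = (1 + 4·3 + 5)/6 = 18/6 = 3
te_Task 2 = (2 + 4·5 + 14)/6 = 36/6 = 6
te_Task 3 = (1 + 4·7 + 13)/6 = 42/6 = 7
te_Task 4 = (1 + 4·3 + 5)/6 = 18/6 = 3
te_Task 5 = (1 + 4·3 + 11)/6 = 24/6 = 4

Forward pass:
ES_Task 1 = 0; EF_Task 1 = 3
ES_Task 2 = 3; EF_Task 2 = 3+6 = 9
ES_Task 3 = 3; EF_Task 3 = 3+7 = 10
ES_Task 4 = 9; EF_Task 4 = 9+3 = 12
ES_Task 5 = max(EF_Task 3=10, EF_Task 4=12) = 12; EF_Task 5 = 12+4 = 16
Expected project duration μ = 16 weeks. Critical path: Task 1 → Task 2 → Task 4 → Task 5.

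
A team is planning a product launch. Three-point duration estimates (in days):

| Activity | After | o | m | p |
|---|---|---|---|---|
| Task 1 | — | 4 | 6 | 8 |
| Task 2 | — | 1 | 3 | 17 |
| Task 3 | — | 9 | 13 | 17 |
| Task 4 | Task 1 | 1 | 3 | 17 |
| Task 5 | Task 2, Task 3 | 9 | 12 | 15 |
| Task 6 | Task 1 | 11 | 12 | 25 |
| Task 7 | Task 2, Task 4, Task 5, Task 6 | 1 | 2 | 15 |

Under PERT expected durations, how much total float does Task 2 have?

te_Task 1 = (4 + 4·6 + 8)/6 = 36/6 = 6
te_Task 2 = (1 + 4·3 + 17)/6 = 30/6 = 5
te_Task 3 = (9 + 4·13 + 17)/6 = 78/6 = 13
te_Task 4 = (1 + 4·3 + 17)/6 = 30/6 = 5
te_Task 5 = (9 + 4·12 + 15)/6 = 72/6 = 12
te_Task 6 = (11 + 4·12 + 25)/6 = 84/6 = 14
te_Task 7 = (1 + 4·2 + 15)/6 = 24/6 = 4

Forward pass:
ES_Task 1 = 0; EF_Task 1 = 6
ES_Task 2 = 0; EF_Task 2 = 5
ES_Task 3 = 0; EF_Task 3 = 13
ES_Task 4 = 6; EF_Task 4 = 6+5 = 11
ES_Task 5 = max(EF_Task 2=5, EF_Task 3=13) = 13; EF_Task 5 = 13+12 = 25
ES_Task 6 = 6; EF_Task 6 = 6+14 = 20
ES_Task 7 = max(EF_Task 2=5, EF_Task 4=11, EF_Task 5=25, EF_Task 6=20) = 25; EF_Task 7 = 25+4 = 29
Expected project duration μ = 29 days. Critical path: Task 3 → Task 5 → Task 7.

Backward pass:
LF_Task 7 = 29; LS_Task 7 = 29−4 = 25
LF_Task 6 = LS_Task 7 = 25; LS_Task 6 = 25−14 = 11
LF_Task 5 = LS_Task 7 = 25; LS_Task 5 = 25−12 = 13
LF_Task 4 = LS_Task 7 = 25; LS_Task 4 = 25−5 = 20
LF_Task 3 = LS_Task 5 = 13; LS_Task 3 = 13−13 = 0
LF_Task 2 = min(LS_Task 5=13, LS_Task 7=25) = 13; LS_Task 2 = 13−5 = 8
LF_Task 1 = min(LS_Task 4=20, LS_Task 6=11) = 11; LS_Task 1 = 11−6 = 5
Slack_Task 2 = LS_Task 2 − ES_Task 2 = 8 − 0 = 8

8 days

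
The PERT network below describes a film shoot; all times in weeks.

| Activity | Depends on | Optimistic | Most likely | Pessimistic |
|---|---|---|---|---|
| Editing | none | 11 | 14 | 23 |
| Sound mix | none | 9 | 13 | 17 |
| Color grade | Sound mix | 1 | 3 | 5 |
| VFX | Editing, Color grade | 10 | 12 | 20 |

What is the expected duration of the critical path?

29 weeks

te_Editing = (11 + 4·14 + 23)/6 = 90/6 = 15
te_Sound mix = (9 + 4·13 + 17)/6 = 78/6 = 13
te_Color grade = (1 + 4·3 + 5)/6 = 18/6 = 3
te_VFX = (10 + 4·12 + 20)/6 = 78/6 = 13

Forward pass:
ES_Editing = 0; EF_Editing = 15
ES_Sound mix = 0; EF_Sound mix = 13
ES_Color grade = 13; EF_Color grade = 13+3 = 16
ES_VFX = max(EF_Editing=15, EF_Color grade=16) = 16; EF_VFX = 16+13 = 29
Expected project duration μ = 29 weeks. Critical path: Sound mix → Color grade → VFX.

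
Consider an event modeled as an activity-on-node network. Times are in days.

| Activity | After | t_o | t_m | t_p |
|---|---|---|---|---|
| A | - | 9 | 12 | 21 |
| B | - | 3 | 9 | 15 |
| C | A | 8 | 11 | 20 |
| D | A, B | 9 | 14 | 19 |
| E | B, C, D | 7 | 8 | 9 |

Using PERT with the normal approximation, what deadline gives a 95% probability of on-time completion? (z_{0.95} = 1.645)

39.3 days

te_A = (9 + 4·12 + 21)/6 = 78/6 = 13; σ²_A = ((21−9)/6)² = 4.000
te_B = (3 + 4·9 + 15)/6 = 54/6 = 9; σ²_B = ((15−3)/6)² = 4.000
te_C = (8 + 4·11 + 20)/6 = 72/6 = 12; σ²_C = ((20−8)/6)² = 4.000
te_D = (9 + 4·14 + 19)/6 = 84/6 = 14; σ²_D = ((19−9)/6)² = 2.778
te_E = (7 + 4·8 + 9)/6 = 48/6 = 8; σ²_E = ((9−7)/6)² = 0.111

Forward pass:
ES_A = 0; EF_A = 13
ES_B = 0; EF_B = 9
ES_C = 13; EF_C = 13+12 = 25
ES_D = max(EF_A=13, EF_B=9) = 13; EF_D = 13+14 = 27
ES_E = max(EF_B=9, EF_C=25, EF_D=27) = 27; EF_E = 27+8 = 35
Expected project duration μ = 35 days. Critical path: A → D → E.

Variance along critical path = 4.000 + 2.778 + 0.111 = 6.889; σ = 2.625 days.
D = μ + z·σ = 35 + 1.645·2.625 = 39.3 days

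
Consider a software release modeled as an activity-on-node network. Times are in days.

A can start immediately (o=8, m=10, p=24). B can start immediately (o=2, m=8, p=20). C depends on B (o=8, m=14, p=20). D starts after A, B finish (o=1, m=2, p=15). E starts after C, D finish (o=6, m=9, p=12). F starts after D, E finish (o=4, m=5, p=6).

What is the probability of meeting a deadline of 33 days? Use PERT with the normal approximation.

te_A = (8 + 4·10 + 24)/6 = 72/6 = 12; σ²_A = ((24−8)/6)² = 7.111
te_B = (2 + 4·8 + 20)/6 = 54/6 = 9; σ²_B = ((20−2)/6)² = 9.000
te_C = (8 + 4·14 + 20)/6 = 84/6 = 14; σ²_C = ((20−8)/6)² = 4.000
te_D = (1 + 4·2 + 15)/6 = 24/6 = 4; σ²_D = ((15−1)/6)² = 5.444
te_E = (6 + 4·9 + 12)/6 = 54/6 = 9; σ²_E = ((12−6)/6)² = 1.000
te_F = (4 + 4·5 + 6)/6 = 30/6 = 5; σ²_F = ((6−4)/6)² = 0.111

Forward pass:
ES_A = 0; EF_A = 12
ES_B = 0; EF_B = 9
ES_C = 9; EF_C = 9+14 = 23
ES_D = max(EF_A=12, EF_B=9) = 12; EF_D = 12+4 = 16
ES_E = max(EF_C=23, EF_D=16) = 23; EF_E = 23+9 = 32
ES_F = max(EF_D=16, EF_E=32) = 32; EF_F = 32+5 = 37
Expected project duration μ = 37 days. Critical path: B → C → E → F.

Variance along critical path = 9.000 + 4.000 + 1.000 + 0.111 = 14.111; σ = √14.111 = 3.756 days.
Z = (33 − 37) / 3.756 = -1.065
P(T ≤ 33) = Φ(-1.065) ≈ 0.143

0.143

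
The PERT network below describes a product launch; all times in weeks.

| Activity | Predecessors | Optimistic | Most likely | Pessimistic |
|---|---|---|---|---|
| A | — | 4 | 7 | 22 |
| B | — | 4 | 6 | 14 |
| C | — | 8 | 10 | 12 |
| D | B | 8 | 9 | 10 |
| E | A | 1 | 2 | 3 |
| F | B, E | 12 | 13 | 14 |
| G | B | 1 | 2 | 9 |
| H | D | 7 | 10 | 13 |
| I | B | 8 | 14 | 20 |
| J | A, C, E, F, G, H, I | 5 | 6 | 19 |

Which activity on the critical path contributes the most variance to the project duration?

J

te_A = (4 + 4·7 + 22)/6 = 54/6 = 9; σ²_A = ((22−4)/6)² = 9.000
te_B = (4 + 4·6 + 14)/6 = 42/6 = 7; σ²_B = ((14−4)/6)² = 2.778
te_C = (8 + 4·10 + 12)/6 = 60/6 = 10; σ²_C = ((12−8)/6)² = 0.444
te_D = (8 + 4·9 + 10)/6 = 54/6 = 9; σ²_D = ((10−8)/6)² = 0.111
te_E = (1 + 4·2 + 3)/6 = 12/6 = 2; σ²_E = ((3−1)/6)² = 0.111
te_F = (12 + 4·13 + 14)/6 = 78/6 = 13; σ²_F = ((14−12)/6)² = 0.111
te_G = (1 + 4·2 + 9)/6 = 18/6 = 3; σ²_G = ((9−1)/6)² = 1.778
te_H = (7 + 4·10 + 13)/6 = 60/6 = 10; σ²_H = ((13−7)/6)² = 1.000
te_I = (8 + 4·14 + 20)/6 = 84/6 = 14; σ²_I = ((20−8)/6)² = 4.000
te_J = (5 + 4·6 + 19)/6 = 48/6 = 8; σ²_J = ((19−5)/6)² = 5.444

Forward pass:
ES_A = 0; EF_A = 9
ES_B = 0; EF_B = 7
ES_C = 0; EF_C = 10
ES_D = 7; EF_D = 7+9 = 16
ES_E = 9; EF_E = 9+2 = 11
ES_F = max(EF_B=7, EF_E=11) = 11; EF_F = 11+13 = 24
ES_G = 7; EF_G = 7+3 = 10
ES_H = 16; EF_H = 16+10 = 26
ES_I = 7; EF_I = 7+14 = 21
ES_J = max(EF_A=9, EF_C=10, EF_E=11, EF_F=24, EF_G=10, EF_H=26, EF_I=21) = 26; EF_J = 26+8 = 34
Expected project duration μ = 34 weeks. Critical path: B → D → H → J.

Variances on critical path: σ²_B=2.778, σ²_D=0.111, σ²_H=1.000, σ²_J=5.444.
Largest is σ²_J = 5.444.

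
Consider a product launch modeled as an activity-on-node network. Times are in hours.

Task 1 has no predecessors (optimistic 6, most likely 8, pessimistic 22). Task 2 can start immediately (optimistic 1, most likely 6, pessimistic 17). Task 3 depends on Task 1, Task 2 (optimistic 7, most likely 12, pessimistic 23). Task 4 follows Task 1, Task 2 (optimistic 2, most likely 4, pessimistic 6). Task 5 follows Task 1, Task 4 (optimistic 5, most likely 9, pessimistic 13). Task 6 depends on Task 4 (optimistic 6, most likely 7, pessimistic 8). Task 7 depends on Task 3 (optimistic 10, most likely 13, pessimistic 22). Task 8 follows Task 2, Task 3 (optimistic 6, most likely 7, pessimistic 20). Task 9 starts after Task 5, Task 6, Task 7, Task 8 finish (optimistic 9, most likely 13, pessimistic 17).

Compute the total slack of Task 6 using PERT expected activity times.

16 hours

te_Task 1 = (6 + 4·8 + 22)/6 = 60/6 = 10
te_Task 2 = (1 + 4·6 + 17)/6 = 42/6 = 7
te_Task 3 = (7 + 4·12 + 23)/6 = 78/6 = 13
te_Task 4 = (2 + 4·4 + 6)/6 = 24/6 = 4
te_Task 5 = (5 + 4·9 + 13)/6 = 54/6 = 9
te_Task 6 = (6 + 4·7 + 8)/6 = 42/6 = 7
te_Task 7 = (10 + 4·13 + 22)/6 = 84/6 = 14
te_Task 8 = (6 + 4·7 + 20)/6 = 54/6 = 9
te_Task 9 = (9 + 4·13 + 17)/6 = 78/6 = 13

Forward pass:
ES_Task 1 = 0; EF_Task 1 = 10
ES_Task 2 = 0; EF_Task 2 = 7
ES_Task 3 = max(EF_Task 1=10, EF_Task 2=7) = 10; EF_Task 3 = 10+13 = 23
ES_Task 4 = max(EF_Task 1=10, EF_Task 2=7) = 10; EF_Task 4 = 10+4 = 14
ES_Task 5 = max(EF_Task 1=10, EF_Task 4=14) = 14; EF_Task 5 = 14+9 = 23
ES_Task 6 = 14; EF_Task 6 = 14+7 = 21
ES_Task 7 = 23; EF_Task 7 = 23+14 = 37
ES_Task 8 = max(EF_Task 2=7, EF_Task 3=23) = 23; EF_Task 8 = 23+9 = 32
ES_Task 9 = max(EF_Task 5=23, EF_Task 6=21, EF_Task 7=37, EF_Task 8=32) = 37; EF_Task 9 = 37+13 = 50
Expected project duration μ = 50 hours. Critical path: Task 1 → Task 3 → Task 7 → Task 9.

Backward pass:
LF_Task 9 = 50; LS_Task 9 = 50−13 = 37
LF_Task 8 = LS_Task 9 = 37; LS_Task 8 = 37−9 = 28
LF_Task 7 = LS_Task 9 = 37; LS_Task 7 = 37−14 = 23
LF_Task 6 = LS_Task 9 = 37; LS_Task 6 = 37−7 = 30
LF_Task 5 = LS_Task 9 = 37; LS_Task 5 = 37−9 = 28
LF_Task 4 = min(LS_Task 5=28, LS_Task 6=30) = 28; LS_Task 4 = 28−4 = 24
LF_Task 3 = min(LS_Task 7=23, LS_Task 8=28) = 23; LS_Task 3 = 23−13 = 10
LF_Task 2 = min(LS_Task 3=10, LS_Task 4=24, LS_Task 8=28) = 10; LS_Task 2 = 10−7 = 3
LF_Task 1 = min(LS_Task 3=10, LS_Task 4=24, LS_Task 5=28) = 10; LS_Task 1 = 10−10 = 0
Slack_Task 6 = LS_Task 6 − ES_Task 6 = 30 − 14 = 16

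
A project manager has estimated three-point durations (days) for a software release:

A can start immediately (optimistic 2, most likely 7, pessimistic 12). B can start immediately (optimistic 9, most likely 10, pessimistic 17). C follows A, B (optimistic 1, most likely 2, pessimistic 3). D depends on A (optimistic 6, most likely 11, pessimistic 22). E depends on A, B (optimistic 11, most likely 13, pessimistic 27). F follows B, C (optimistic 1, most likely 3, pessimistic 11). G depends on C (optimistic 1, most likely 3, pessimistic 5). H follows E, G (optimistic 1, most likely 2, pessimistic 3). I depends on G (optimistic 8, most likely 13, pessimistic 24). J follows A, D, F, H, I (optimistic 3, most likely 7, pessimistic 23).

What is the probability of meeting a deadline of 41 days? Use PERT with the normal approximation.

0.670

te_A = (2 + 4·7 + 12)/6 = 42/6 = 7; σ²_A = ((12−2)/6)² = 2.778
te_B = (9 + 4·10 + 17)/6 = 66/6 = 11; σ²_B = ((17−9)/6)² = 1.778
te_C = (1 + 4·2 + 3)/6 = 12/6 = 2; σ²_C = ((3−1)/6)² = 0.111
te_D = (6 + 4·11 + 22)/6 = 72/6 = 12; σ²_D = ((22−6)/6)² = 7.111
te_E = (11 + 4·13 + 27)/6 = 90/6 = 15; σ²_E = ((27−11)/6)² = 7.111
te_F = (1 + 4·3 + 11)/6 = 24/6 = 4; σ²_F = ((11−1)/6)² = 2.778
te_G = (1 + 4·3 + 5)/6 = 18/6 = 3; σ²_G = ((5−1)/6)² = 0.444
te_H = (1 + 4·2 + 3)/6 = 12/6 = 2; σ²_H = ((3−1)/6)² = 0.111
te_I = (8 + 4·13 + 24)/6 = 84/6 = 14; σ²_I = ((24−8)/6)² = 7.111
te_J = (3 + 4·7 + 23)/6 = 54/6 = 9; σ²_J = ((23−3)/6)² = 11.111

Forward pass:
ES_A = 0; EF_A = 7
ES_B = 0; EF_B = 11
ES_C = max(EF_A=7, EF_B=11) = 11; EF_C = 11+2 = 13
ES_D = 7; EF_D = 7+12 = 19
ES_E = max(EF_A=7, EF_B=11) = 11; EF_E = 11+15 = 26
ES_F = max(EF_B=11, EF_C=13) = 13; EF_F = 13+4 = 17
ES_G = 13; EF_G = 13+3 = 16
ES_H = max(EF_E=26, EF_G=16) = 26; EF_H = 26+2 = 28
ES_I = 16; EF_I = 16+14 = 30
ES_J = max(EF_A=7, EF_D=19, EF_F=17, EF_H=28, EF_I=30) = 30; EF_J = 30+9 = 39
Expected project duration μ = 39 days. Critical path: B → C → G → I → J.

Variance along critical path = 1.778 + 0.111 + 0.444 + 7.111 + 11.111 = 20.556; σ = √20.556 = 4.534 days.
Z = (41 − 39) / 4.534 = 0.441
P(T ≤ 41) = Φ(0.441) ≈ 0.670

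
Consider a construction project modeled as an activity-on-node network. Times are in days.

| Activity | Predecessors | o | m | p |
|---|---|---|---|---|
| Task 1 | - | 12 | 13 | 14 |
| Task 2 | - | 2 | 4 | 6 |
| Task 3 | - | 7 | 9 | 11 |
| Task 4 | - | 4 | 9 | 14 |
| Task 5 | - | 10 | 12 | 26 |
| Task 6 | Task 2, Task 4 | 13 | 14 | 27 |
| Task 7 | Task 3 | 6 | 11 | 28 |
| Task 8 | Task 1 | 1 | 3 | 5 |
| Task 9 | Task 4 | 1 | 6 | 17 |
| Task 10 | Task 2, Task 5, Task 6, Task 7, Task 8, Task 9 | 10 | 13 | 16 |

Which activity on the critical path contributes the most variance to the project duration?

te_Task 1 = (12 + 4·13 + 14)/6 = 78/6 = 13; σ²_Task 1 = ((14−12)/6)² = 0.111
te_Task 2 = (2 + 4·4 + 6)/6 = 24/6 = 4; σ²_Task 2 = ((6−2)/6)² = 0.444
te_Task 3 = (7 + 4·9 + 11)/6 = 54/6 = 9; σ²_Task 3 = ((11−7)/6)² = 0.444
te_Task 4 = (4 + 4·9 + 14)/6 = 54/6 = 9; σ²_Task 4 = ((14−4)/6)² = 2.778
te_Task 5 = (10 + 4·12 + 26)/6 = 84/6 = 14; σ²_Task 5 = ((26−10)/6)² = 7.111
te_Task 6 = (13 + 4·14 + 27)/6 = 96/6 = 16; σ²_Task 6 = ((27−13)/6)² = 5.444
te_Task 7 = (6 + 4·11 + 28)/6 = 78/6 = 13; σ²_Task 7 = ((28−6)/6)² = 13.444
te_Task 8 = (1 + 4·3 + 5)/6 = 18/6 = 3; σ²_Task 8 = ((5−1)/6)² = 0.444
te_Task 9 = (1 + 4·6 + 17)/6 = 42/6 = 7; σ²_Task 9 = ((17−1)/6)² = 7.111
te_Task 10 = (10 + 4·13 + 16)/6 = 78/6 = 13; σ²_Task 10 = ((16−10)/6)² = 1.000

Forward pass:
ES_Task 1 = 0; EF_Task 1 = 13
ES_Task 2 = 0; EF_Task 2 = 4
ES_Task 3 = 0; EF_Task 3 = 9
ES_Task 4 = 0; EF_Task 4 = 9
ES_Task 5 = 0; EF_Task 5 = 14
ES_Task 6 = max(EF_Task 2=4, EF_Task 4=9) = 9; EF_Task 6 = 9+16 = 25
ES_Task 7 = 9; EF_Task 7 = 9+13 = 22
ES_Task 8 = 13; EF_Task 8 = 13+3 = 16
ES_Task 9 = 9; EF_Task 9 = 9+7 = 16
ES_Task 10 = max(EF_Task 2=4, EF_Task 5=14, EF_Task 6=25, EF_Task 7=22, EF_Task 8=16, EF_Task 9=16) = 25; EF_Task 10 = 25+13 = 38
Expected project duration μ = 38 days. Critical path: Task 4 → Task 6 → Task 10.

Variances on critical path: σ²_Task 4=2.778, σ²_Task 6=5.444, σ²_Task 10=1.000.
Largest is σ²_Task 6 = 5.444.

Task 6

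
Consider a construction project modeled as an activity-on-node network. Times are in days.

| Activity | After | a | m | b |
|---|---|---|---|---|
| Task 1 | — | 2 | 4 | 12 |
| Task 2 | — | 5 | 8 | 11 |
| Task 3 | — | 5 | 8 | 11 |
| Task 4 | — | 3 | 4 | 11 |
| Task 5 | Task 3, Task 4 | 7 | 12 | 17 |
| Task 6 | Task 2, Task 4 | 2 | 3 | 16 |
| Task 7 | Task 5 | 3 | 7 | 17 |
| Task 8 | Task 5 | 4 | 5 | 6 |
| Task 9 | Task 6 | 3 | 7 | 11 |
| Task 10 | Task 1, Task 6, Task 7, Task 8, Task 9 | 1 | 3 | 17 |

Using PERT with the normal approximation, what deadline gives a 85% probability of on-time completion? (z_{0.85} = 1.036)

te_Task 1 = (2 + 4·4 + 12)/6 = 30/6 = 5; σ²_Task 1 = ((12−2)/6)² = 2.778
te_Task 2 = (5 + 4·8 + 11)/6 = 48/6 = 8; σ²_Task 2 = ((11−5)/6)² = 1.000
te_Task 3 = (5 + 4·8 + 11)/6 = 48/6 = 8; σ²_Task 3 = ((11−5)/6)² = 1.000
te_Task 4 = (3 + 4·4 + 11)/6 = 30/6 = 5; σ²_Task 4 = ((11−3)/6)² = 1.778
te_Task 5 = (7 + 4·12 + 17)/6 = 72/6 = 12; σ²_Task 5 = ((17−7)/6)² = 2.778
te_Task 6 = (2 + 4·3 + 16)/6 = 30/6 = 5; σ²_Task 6 = ((16−2)/6)² = 5.444
te_Task 7 = (3 + 4·7 + 17)/6 = 48/6 = 8; σ²_Task 7 = ((17−3)/6)² = 5.444
te_Task 8 = (4 + 4·5 + 6)/6 = 30/6 = 5; σ²_Task 8 = ((6−4)/6)² = 0.111
te_Task 9 = (3 + 4·7 + 11)/6 = 42/6 = 7; σ²_Task 9 = ((11−3)/6)² = 1.778
te_Task 10 = (1 + 4·3 + 17)/6 = 30/6 = 5; σ²_Task 10 = ((17−1)/6)² = 7.111

Forward pass:
ES_Task 1 = 0; EF_Task 1 = 5
ES_Task 2 = 0; EF_Task 2 = 8
ES_Task 3 = 0; EF_Task 3 = 8
ES_Task 4 = 0; EF_Task 4 = 5
ES_Task 5 = max(EF_Task 3=8, EF_Task 4=5) = 8; EF_Task 5 = 8+12 = 20
ES_Task 6 = max(EF_Task 2=8, EF_Task 4=5) = 8; EF_Task 6 = 8+5 = 13
ES_Task 7 = 20; EF_Task 7 = 20+8 = 28
ES_Task 8 = 20; EF_Task 8 = 20+5 = 25
ES_Task 9 = 13; EF_Task 9 = 13+7 = 20
ES_Task 10 = max(EF_Task 1=5, EF_Task 6=13, EF_Task 7=28, EF_Task 8=25, EF_Task 9=20) = 28; EF_Task 10 = 28+5 = 33
Expected project duration μ = 33 days. Critical path: Task 3 → Task 5 → Task 7 → Task 10.

Variance along critical path = 1.000 + 2.778 + 5.444 + 7.111 = 16.333; σ = 4.041 days.
D = μ + z·σ = 33 + 1.036·4.041 = 37.2 days

37.2 days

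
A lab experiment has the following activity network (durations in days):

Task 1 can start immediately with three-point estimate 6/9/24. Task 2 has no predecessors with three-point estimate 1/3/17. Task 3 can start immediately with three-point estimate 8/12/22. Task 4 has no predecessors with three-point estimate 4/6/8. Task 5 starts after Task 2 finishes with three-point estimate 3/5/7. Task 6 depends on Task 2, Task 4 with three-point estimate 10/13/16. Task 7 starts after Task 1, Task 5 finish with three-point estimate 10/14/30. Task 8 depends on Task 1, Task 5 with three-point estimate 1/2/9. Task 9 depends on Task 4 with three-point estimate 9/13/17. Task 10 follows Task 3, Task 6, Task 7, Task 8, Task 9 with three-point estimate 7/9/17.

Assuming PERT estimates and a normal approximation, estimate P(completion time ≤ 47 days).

0.982

te_Task 1 = (6 + 4·9 + 24)/6 = 66/6 = 11; σ²_Task 1 = ((24−6)/6)² = 9.000
te_Task 2 = (1 + 4·3 + 17)/6 = 30/6 = 5; σ²_Task 2 = ((17−1)/6)² = 7.111
te_Task 3 = (8 + 4·12 + 22)/6 = 78/6 = 13; σ²_Task 3 = ((22−8)/6)² = 5.444
te_Task 4 = (4 + 4·6 + 8)/6 = 36/6 = 6; σ²_Task 4 = ((8−4)/6)² = 0.444
te_Task 5 = (3 + 4·5 + 7)/6 = 30/6 = 5; σ²_Task 5 = ((7−3)/6)² = 0.444
te_Task 6 = (10 + 4·13 + 16)/6 = 78/6 = 13; σ²_Task 6 = ((16−10)/6)² = 1.000
te_Task 7 = (10 + 4·14 + 30)/6 = 96/6 = 16; σ²_Task 7 = ((30−10)/6)² = 11.111
te_Task 8 = (1 + 4·2 + 9)/6 = 18/6 = 3; σ²_Task 8 = ((9−1)/6)² = 1.778
te_Task 9 = (9 + 4·13 + 17)/6 = 78/6 = 13; σ²_Task 9 = ((17−9)/6)² = 1.778
te_Task 10 = (7 + 4·9 + 17)/6 = 60/6 = 10; σ²_Task 10 = ((17−7)/6)² = 2.778

Forward pass:
ES_Task 1 = 0; EF_Task 1 = 11
ES_Task 2 = 0; EF_Task 2 = 5
ES_Task 3 = 0; EF_Task 3 = 13
ES_Task 4 = 0; EF_Task 4 = 6
ES_Task 5 = 5; EF_Task 5 = 5+5 = 10
ES_Task 6 = max(EF_Task 2=5, EF_Task 4=6) = 6; EF_Task 6 = 6+13 = 19
ES_Task 7 = max(EF_Task 1=11, EF_Task 5=10) = 11; EF_Task 7 = 11+16 = 27
ES_Task 8 = max(EF_Task 1=11, EF_Task 5=10) = 11; EF_Task 8 = 11+3 = 14
ES_Task 9 = 6; EF_Task 9 = 6+13 = 19
ES_Task 10 = max(EF_Task 3=13, EF_Task 6=19, EF_Task 7=27, EF_Task 8=14, EF_Task 9=19) = 27; EF_Task 10 = 27+10 = 37
Expected project duration μ = 37 days. Critical path: Task 1 → Task 7 → Task 10.

Variance along critical path = 9.000 + 11.111 + 2.778 = 22.889; σ = √22.889 = 4.784 days.
Z = (47 − 37) / 4.784 = 2.090
P(T ≤ 47) = Φ(2.090) ≈ 0.982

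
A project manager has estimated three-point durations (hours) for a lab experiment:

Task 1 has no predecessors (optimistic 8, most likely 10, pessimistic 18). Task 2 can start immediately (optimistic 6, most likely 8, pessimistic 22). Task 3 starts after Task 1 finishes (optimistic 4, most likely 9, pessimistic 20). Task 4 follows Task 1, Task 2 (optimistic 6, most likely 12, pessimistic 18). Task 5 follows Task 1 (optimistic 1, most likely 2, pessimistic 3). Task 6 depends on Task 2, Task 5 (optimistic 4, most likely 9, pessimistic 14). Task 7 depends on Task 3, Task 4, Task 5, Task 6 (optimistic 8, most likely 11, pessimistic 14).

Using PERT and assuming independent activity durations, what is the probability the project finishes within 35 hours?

0.640

te_Task 1 = (8 + 4·10 + 18)/6 = 66/6 = 11; σ²_Task 1 = ((18−8)/6)² = 2.778
te_Task 2 = (6 + 4·8 + 22)/6 = 60/6 = 10; σ²_Task 2 = ((22−6)/6)² = 7.111
te_Task 3 = (4 + 4·9 + 20)/6 = 60/6 = 10; σ²_Task 3 = ((20−4)/6)² = 7.111
te_Task 4 = (6 + 4·12 + 18)/6 = 72/6 = 12; σ²_Task 4 = ((18−6)/6)² = 4.000
te_Task 5 = (1 + 4·2 + 3)/6 = 12/6 = 2; σ²_Task 5 = ((3−1)/6)² = 0.111
te_Task 6 = (4 + 4·9 + 14)/6 = 54/6 = 9; σ²_Task 6 = ((14−4)/6)² = 2.778
te_Task 7 = (8 + 4·11 + 14)/6 = 66/6 = 11; σ²_Task 7 = ((14−8)/6)² = 1.000

Forward pass:
ES_Task 1 = 0; EF_Task 1 = 11
ES_Task 2 = 0; EF_Task 2 = 10
ES_Task 3 = 11; EF_Task 3 = 11+10 = 21
ES_Task 4 = max(EF_Task 1=11, EF_Task 2=10) = 11; EF_Task 4 = 11+12 = 23
ES_Task 5 = 11; EF_Task 5 = 11+2 = 13
ES_Task 6 = max(EF_Task 2=10, EF_Task 5=13) = 13; EF_Task 6 = 13+9 = 22
ES_Task 7 = max(EF_Task 3=21, EF_Task 4=23, EF_Task 5=13, EF_Task 6=22) = 23; EF_Task 7 = 23+11 = 34
Expected project duration μ = 34 hours. Critical path: Task 1 → Task 4 → Task 7.

Variance along critical path = 2.778 + 4.000 + 1.000 = 7.778; σ = √7.778 = 2.789 hours.
Z = (35 − 34) / 2.789 = 0.359
P(T ≤ 35) = Φ(0.359) ≈ 0.640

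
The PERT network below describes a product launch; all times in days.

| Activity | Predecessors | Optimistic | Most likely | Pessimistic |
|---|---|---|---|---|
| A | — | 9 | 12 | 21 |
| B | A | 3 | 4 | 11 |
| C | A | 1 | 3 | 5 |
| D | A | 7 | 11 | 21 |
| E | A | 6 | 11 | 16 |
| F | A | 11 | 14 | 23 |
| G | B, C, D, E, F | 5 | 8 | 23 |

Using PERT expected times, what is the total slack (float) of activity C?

te_A = (9 + 4·12 + 21)/6 = 78/6 = 13
te_B = (3 + 4·4 + 11)/6 = 30/6 = 5
te_C = (1 + 4·3 + 5)/6 = 18/6 = 3
te_D = (7 + 4·11 + 21)/6 = 72/6 = 12
te_E = (6 + 4·11 + 16)/6 = 66/6 = 11
te_F = (11 + 4·14 + 23)/6 = 90/6 = 15
te_G = (5 + 4·8 + 23)/6 = 60/6 = 10

Forward pass:
ES_A = 0; EF_A = 13
ES_B = 13; EF_B = 13+5 = 18
ES_C = 13; EF_C = 13+3 = 16
ES_D = 13; EF_D = 13+12 = 25
ES_E = 13; EF_E = 13+11 = 24
ES_F = 13; EF_F = 13+15 = 28
ES_G = max(EF_B=18, EF_C=16, EF_D=25, EF_E=24, EF_F=28) = 28; EF_G = 28+10 = 38
Expected project duration μ = 38 days. Critical path: A → F → G.

Backward pass:
LF_G = 38; LS_G = 38−10 = 28
LF_F = LS_G = 28; LS_F = 28−15 = 13
LF_E = LS_G = 28; LS_E = 28−11 = 17
LF_D = LS_G = 28; LS_D = 28−12 = 16
LF_C = LS_G = 28; LS_C = 28−3 = 25
LF_B = LS_G = 28; LS_B = 28−5 = 23
LF_A = min(LS_B=23, LS_C=25, LS_D=16, LS_E=17, LS_F=13) = 13; LS_A = 13−13 = 0
Slack_C = LS_C − ES_C = 25 − 13 = 12

12 days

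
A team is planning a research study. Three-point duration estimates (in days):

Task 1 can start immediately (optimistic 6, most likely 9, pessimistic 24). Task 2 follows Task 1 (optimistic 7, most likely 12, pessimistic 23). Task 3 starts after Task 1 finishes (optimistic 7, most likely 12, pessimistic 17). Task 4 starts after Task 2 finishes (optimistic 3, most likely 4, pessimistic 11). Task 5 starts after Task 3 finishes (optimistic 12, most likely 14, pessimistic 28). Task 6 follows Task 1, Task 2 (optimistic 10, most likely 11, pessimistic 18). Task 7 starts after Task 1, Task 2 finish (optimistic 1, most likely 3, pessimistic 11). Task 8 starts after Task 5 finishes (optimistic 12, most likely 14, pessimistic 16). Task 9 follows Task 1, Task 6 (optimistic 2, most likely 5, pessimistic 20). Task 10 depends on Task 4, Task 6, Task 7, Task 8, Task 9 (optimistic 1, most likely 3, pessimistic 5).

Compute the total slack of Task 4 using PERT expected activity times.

te_Task 1 = (6 + 4·9 + 24)/6 = 66/6 = 11
te_Task 2 = (7 + 4·12 + 23)/6 = 78/6 = 13
te_Task 3 = (7 + 4·12 + 17)/6 = 72/6 = 12
te_Task 4 = (3 + 4·4 + 11)/6 = 30/6 = 5
te_Task 5 = (12 + 4·14 + 28)/6 = 96/6 = 16
te_Task 6 = (10 + 4·11 + 18)/6 = 72/6 = 12
te_Task 7 = (1 + 4·3 + 11)/6 = 24/6 = 4
te_Task 8 = (12 + 4·14 + 16)/6 = 84/6 = 14
te_Task 9 = (2 + 4·5 + 20)/6 = 42/6 = 7
te_Task 10 = (1 + 4·3 + 5)/6 = 18/6 = 3

Forward pass:
ES_Task 1 = 0; EF_Task 1 = 11
ES_Task 2 = 11; EF_Task 2 = 11+13 = 24
ES_Task 3 = 11; EF_Task 3 = 11+12 = 23
ES_Task 4 = 24; EF_Task 4 = 24+5 = 29
ES_Task 5 = 23; EF_Task 5 = 23+16 = 39
ES_Task 6 = max(EF_Task 1=11, EF_Task 2=24) = 24; EF_Task 6 = 24+12 = 36
ES_Task 7 = max(EF_Task 1=11, EF_Task 2=24) = 24; EF_Task 7 = 24+4 = 28
ES_Task 8 = 39; EF_Task 8 = 39+14 = 53
ES_Task 9 = max(EF_Task 1=11, EF_Task 6=36) = 36; EF_Task 9 = 36+7 = 43
ES_Task 10 = max(EF_Task 4=29, EF_Task 6=36, EF_Task 7=28, EF_Task 8=53, EF_Task 9=43) = 53; EF_Task 10 = 53+3 = 56
Expected project duration μ = 56 days. Critical path: Task 1 → Task 3 → Task 5 → Task 8 → Task 10.

Backward pass:
LF_Task 10 = 56; LS_Task 10 = 56−3 = 53
LF_Task 9 = LS_Task 10 = 53; LS_Task 9 = 53−7 = 46
LF_Task 8 = LS_Task 10 = 53; LS_Task 8 = 53−14 = 39
LF_Task 7 = LS_Task 10 = 53; LS_Task 7 = 53−4 = 49
LF_Task 6 = min(LS_Task 9=46, LS_Task 10=53) = 46; LS_Task 6 = 46−12 = 34
LF_Task 5 = LS_Task 8 = 39; LS_Task 5 = 39−16 = 23
LF_Task 4 = LS_Task 10 = 53; LS_Task 4 = 53−5 = 48
LF_Task 3 = LS_Task 5 = 23; LS_Task 3 = 23−12 = 11
LF_Task 2 = min(LS_Task 4=48, LS_Task 6=34, LS_Task 7=49) = 34; LS_Task 2 = 34−13 = 21
LF_Task 1 = min(LS_Task 2=21, LS_Task 3=11, LS_Task 6=34, LS_Task 7=49, LS_Task 9=46) = 11; LS_Task 1 = 11−11 = 0
Slack_Task 4 = LS_Task 4 − ES_Task 4 = 48 − 24 = 24

24 days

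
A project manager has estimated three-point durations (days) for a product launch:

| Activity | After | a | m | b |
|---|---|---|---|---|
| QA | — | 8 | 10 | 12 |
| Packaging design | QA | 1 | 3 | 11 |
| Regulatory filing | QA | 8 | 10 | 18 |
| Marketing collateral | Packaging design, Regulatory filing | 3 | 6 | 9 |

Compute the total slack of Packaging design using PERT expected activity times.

te_QA = (8 + 4·10 + 12)/6 = 60/6 = 10
te_Packaging design = (1 + 4·3 + 11)/6 = 24/6 = 4
te_Regulatory filing = (8 + 4·10 + 18)/6 = 66/6 = 11
te_Marketing collateral = (3 + 4·6 + 9)/6 = 36/6 = 6

Forward pass:
ES_QA = 0; EF_QA = 10
ES_Packaging design = 10; EF_Packaging design = 10+4 = 14
ES_Regulatory filing = 10; EF_Regulatory filing = 10+11 = 21
ES_Marketing collateral = max(EF_Packaging design=14, EF_Regulatory filing=21) = 21; EF_Marketing collateral = 21+6 = 27
Expected project duration μ = 27 days. Critical path: QA → Regulatory filing → Marketing collateral.

Backward pass:
LF_Marketing collateral = 27; LS_Marketing collateral = 27−6 = 21
LF_Regulatory filing = LS_Marketing collateral = 21; LS_Regulatory filing = 21−11 = 10
LF_Packaging design = LS_Marketing collateral = 21; LS_Packaging design = 21−4 = 17
LF_QA = min(LS_Packaging design=17, LS_Regulatory filing=10) = 10; LS_QA = 10−10 = 0
Slack_Packaging design = LS_Packaging design − ES_Packaging design = 17 − 10 = 7

7 days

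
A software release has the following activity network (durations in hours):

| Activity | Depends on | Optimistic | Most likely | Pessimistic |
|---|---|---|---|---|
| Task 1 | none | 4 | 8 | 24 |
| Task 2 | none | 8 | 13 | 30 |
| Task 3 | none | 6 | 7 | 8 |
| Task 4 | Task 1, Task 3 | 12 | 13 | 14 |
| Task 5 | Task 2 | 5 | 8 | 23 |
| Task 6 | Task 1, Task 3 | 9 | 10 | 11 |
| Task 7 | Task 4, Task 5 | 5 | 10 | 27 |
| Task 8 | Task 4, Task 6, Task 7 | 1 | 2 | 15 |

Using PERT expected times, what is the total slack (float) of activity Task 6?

17 hours

te_Task 1 = (4 + 4·8 + 24)/6 = 60/6 = 10
te_Task 2 = (8 + 4·13 + 30)/6 = 90/6 = 15
te_Task 3 = (6 + 4·7 + 8)/6 = 42/6 = 7
te_Task 4 = (12 + 4·13 + 14)/6 = 78/6 = 13
te_Task 5 = (5 + 4·8 + 23)/6 = 60/6 = 10
te_Task 6 = (9 + 4·10 + 11)/6 = 60/6 = 10
te_Task 7 = (5 + 4·10 + 27)/6 = 72/6 = 12
te_Task 8 = (1 + 4·2 + 15)/6 = 24/6 = 4

Forward pass:
ES_Task 1 = 0; EF_Task 1 = 10
ES_Task 2 = 0; EF_Task 2 = 15
ES_Task 3 = 0; EF_Task 3 = 7
ES_Task 4 = max(EF_Task 1=10, EF_Task 3=7) = 10; EF_Task 4 = 10+13 = 23
ES_Task 5 = 15; EF_Task 5 = 15+10 = 25
ES_Task 6 = max(EF_Task 1=10, EF_Task 3=7) = 10; EF_Task 6 = 10+10 = 20
ES_Task 7 = max(EF_Task 4=23, EF_Task 5=25) = 25; EF_Task 7 = 25+12 = 37
ES_Task 8 = max(EF_Task 4=23, EF_Task 6=20, EF_Task 7=37) = 37; EF_Task 8 = 37+4 = 41
Expected project duration μ = 41 hours. Critical path: Task 2 → Task 5 → Task 7 → Task 8.

Backward pass:
LF_Task 8 = 41; LS_Task 8 = 41−4 = 37
LF_Task 7 = LS_Task 8 = 37; LS_Task 7 = 37−12 = 25
LF_Task 6 = LS_Task 8 = 37; LS_Task 6 = 37−10 = 27
LF_Task 5 = LS_Task 7 = 25; LS_Task 5 = 25−10 = 15
LF_Task 4 = min(LS_Task 7=25, LS_Task 8=37) = 25; LS_Task 4 = 25−13 = 12
LF_Task 3 = min(LS_Task 4=12, LS_Task 6=27) = 12; LS_Task 3 = 12−7 = 5
LF_Task 2 = LS_Task 5 = 15; LS_Task 2 = 15−15 = 0
LF_Task 1 = min(LS_Task 4=12, LS_Task 6=27) = 12; LS_Task 1 = 12−10 = 2
Slack_Task 6 = LS_Task 6 − ES_Task 6 = 27 − 10 = 17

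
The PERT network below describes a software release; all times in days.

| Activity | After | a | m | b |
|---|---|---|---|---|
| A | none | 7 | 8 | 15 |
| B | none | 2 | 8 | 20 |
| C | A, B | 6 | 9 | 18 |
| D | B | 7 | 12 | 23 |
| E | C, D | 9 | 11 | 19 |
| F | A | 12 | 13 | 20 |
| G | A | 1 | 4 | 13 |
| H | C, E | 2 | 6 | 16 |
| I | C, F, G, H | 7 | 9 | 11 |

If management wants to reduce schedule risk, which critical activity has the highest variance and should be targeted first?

B

te_A = (7 + 4·8 + 15)/6 = 54/6 = 9; σ²_A = ((15−7)/6)² = 1.778
te_B = (2 + 4·8 + 20)/6 = 54/6 = 9; σ²_B = ((20−2)/6)² = 9.000
te_C = (6 + 4·9 + 18)/6 = 60/6 = 10; σ²_C = ((18−6)/6)² = 4.000
te_D = (7 + 4·12 + 23)/6 = 78/6 = 13; σ²_D = ((23−7)/6)² = 7.111
te_E = (9 + 4·11 + 19)/6 = 72/6 = 12; σ²_E = ((19−9)/6)² = 2.778
te_F = (12 + 4·13 + 20)/6 = 84/6 = 14; σ²_F = ((20−12)/6)² = 1.778
te_G = (1 + 4·4 + 13)/6 = 30/6 = 5; σ²_G = ((13−1)/6)² = 4.000
te_H = (2 + 4·6 + 16)/6 = 42/6 = 7; σ²_H = ((16−2)/6)² = 5.444
te_I = (7 + 4·9 + 11)/6 = 54/6 = 9; σ²_I = ((11−7)/6)² = 0.444

Forward pass:
ES_A = 0; EF_A = 9
ES_B = 0; EF_B = 9
ES_C = max(EF_A=9, EF_B=9) = 9; EF_C = 9+10 = 19
ES_D = 9; EF_D = 9+13 = 22
ES_E = max(EF_C=19, EF_D=22) = 22; EF_E = 22+12 = 34
ES_F = 9; EF_F = 9+14 = 23
ES_G = 9; EF_G = 9+5 = 14
ES_H = max(EF_C=19, EF_E=34) = 34; EF_H = 34+7 = 41
ES_I = max(EF_C=19, EF_F=23, EF_G=14, EF_H=41) = 41; EF_I = 41+9 = 50
Expected project duration μ = 50 days. Critical path: B → D → E → H → I.

Variances on critical path: σ²_B=9.000, σ²_D=7.111, σ²_E=2.778, σ²_H=5.444, σ²_I=0.444.
Largest is σ²_B = 9.000.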